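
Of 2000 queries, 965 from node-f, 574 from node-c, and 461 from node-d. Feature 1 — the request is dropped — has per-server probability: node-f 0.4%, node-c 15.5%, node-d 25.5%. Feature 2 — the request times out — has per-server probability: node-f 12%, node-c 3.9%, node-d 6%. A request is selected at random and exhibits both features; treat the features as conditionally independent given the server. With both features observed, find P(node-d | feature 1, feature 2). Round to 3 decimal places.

0.642

Unnormalized posteriors (prior × likelihood):
  node-f: 0.4825 × 0.004 × 0.12 = 0.0002316
  node-c: 0.287 × 0.155 × 0.039 = 0.001734915
  node-d: 0.2305 × 0.255 × 0.06 = 0.00352665
Normalizing constant = 0.005493165.
P(node-d | evidence) = 0.00352665 / 0.005493165 ≈ 0.642.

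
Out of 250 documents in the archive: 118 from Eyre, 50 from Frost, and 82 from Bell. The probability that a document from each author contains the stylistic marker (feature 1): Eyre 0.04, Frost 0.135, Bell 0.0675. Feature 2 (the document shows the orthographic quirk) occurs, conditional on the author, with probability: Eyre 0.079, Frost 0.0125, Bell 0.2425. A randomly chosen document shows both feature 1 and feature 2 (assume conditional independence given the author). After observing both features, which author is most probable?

Bell

Compute prior × likelihood for every hypothesis:
  Eyre: 0.472 × 0.04 × 0.079 = 0.00149152
  Frost: 0.2 × 0.135 × 0.0125 = 0.0003375
  Bell: 0.328 × 0.0675 × 0.2425 = 0.00536895
Normalizing constant = 0.00719797.
Largest term belongs to Bell, so Bell is most probable.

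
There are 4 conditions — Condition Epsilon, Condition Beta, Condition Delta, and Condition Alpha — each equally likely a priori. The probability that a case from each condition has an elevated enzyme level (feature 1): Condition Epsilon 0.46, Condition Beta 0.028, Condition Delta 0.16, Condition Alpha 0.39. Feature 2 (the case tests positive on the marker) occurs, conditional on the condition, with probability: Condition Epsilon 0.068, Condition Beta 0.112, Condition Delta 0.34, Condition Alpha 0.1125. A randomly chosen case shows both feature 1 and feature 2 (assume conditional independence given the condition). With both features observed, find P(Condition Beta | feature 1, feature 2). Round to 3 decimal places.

0.024

With a uniform prior (1/4 each), posterior ∝ likelihood:
  Condition Epsilon: 0.46 × 0.068 = 0.03128
  Condition Beta: 0.028 × 0.112 = 0.003136
  Condition Delta: 0.16 × 0.34 = 0.0544
  Condition Alpha: 0.39 × 0.1125 = 0.043875
Sum = 0.132691.
P(Condition Beta | evidence) = 0.003136 / 0.132691 ≈ 0.024.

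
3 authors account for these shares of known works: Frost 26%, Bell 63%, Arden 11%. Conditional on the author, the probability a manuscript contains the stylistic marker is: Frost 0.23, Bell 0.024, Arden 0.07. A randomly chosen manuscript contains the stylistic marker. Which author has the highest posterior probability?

Frost

Unnormalized posteriors (prior × likelihood):
  Frost: 0.26 × 0.23 = 0.0598
  Bell: 0.63 × 0.024 = 0.01512
  Arden: 0.11 × 0.07 = 0.0077
Total = 0.08262.
Largest term belongs to Frost, so Frost is most probable.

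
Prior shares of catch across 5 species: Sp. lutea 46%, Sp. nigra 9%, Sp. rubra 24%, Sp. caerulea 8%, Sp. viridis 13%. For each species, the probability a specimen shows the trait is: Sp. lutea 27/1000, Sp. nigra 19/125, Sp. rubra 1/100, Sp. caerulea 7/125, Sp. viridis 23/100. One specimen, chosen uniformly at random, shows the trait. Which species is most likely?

Sp. viridis

By Bayes' rule, posterior ∝ prior × likelihood:
  Sp. lutea: 0.46 × 0.027 = 0.01242
  Sp. nigra: 0.09 × 0.152 = 0.01368
  Sp. rubra: 0.24 × 0.01 = 0.0024
  Sp. caerulea: 0.08 × 0.056 = 0.00448
  Sp. viridis: 0.13 × 0.23 = 0.0299
Normalizing constant = 0.06288.
Largest term belongs to Sp. viridis, so Sp. viridis is most probable.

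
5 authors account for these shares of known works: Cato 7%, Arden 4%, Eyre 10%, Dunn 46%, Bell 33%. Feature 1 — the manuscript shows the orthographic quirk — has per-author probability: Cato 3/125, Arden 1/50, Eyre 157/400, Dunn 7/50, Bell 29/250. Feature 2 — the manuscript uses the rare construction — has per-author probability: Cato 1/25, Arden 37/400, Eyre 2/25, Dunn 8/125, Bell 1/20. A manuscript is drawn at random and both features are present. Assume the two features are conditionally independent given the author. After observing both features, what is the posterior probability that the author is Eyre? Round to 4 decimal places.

0.3370

Prior × likelihood for each hypothesis:
  Cato: 0.07 × 0.024 × 0.04 = 0.0000672
  Arden: 0.04 × 0.02 × 0.0925 = 0.000074
  Eyre: 0.1 × 0.3925 × 0.08 = 0.00314
  Dunn: 0.46 × 0.14 × 0.064 = 0.0041216
  Bell: 0.33 × 0.116 × 0.05 = 0.001914
Normalizing constant = 0.0093168.
P(Eyre | evidence) = 0.00314 / 0.0093168 ≈ 0.3370.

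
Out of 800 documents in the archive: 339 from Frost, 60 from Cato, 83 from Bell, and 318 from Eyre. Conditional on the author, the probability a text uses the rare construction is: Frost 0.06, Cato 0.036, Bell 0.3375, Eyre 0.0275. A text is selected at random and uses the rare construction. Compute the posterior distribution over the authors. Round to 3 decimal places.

By Bayes' rule, posterior ∝ prior × likelihood:
  Frost: 0.42375 × 0.06 = 0.025425
  Cato: 0.075 × 0.036 = 0.0027
  Bell: 0.10375 × 0.3375 = 0.035015625
  Eyre: 0.3975 × 0.0275 = 0.01093125
Total = 0.074071875.
P(Frost | rare-form) = 0.025425/0.074071875 ≈ 0.343
P(Cato | rare-form) = 0.0027/0.074071875 ≈ 0.036
P(Bell | rare-form) = 0.035015625/0.074071875 ≈ 0.473
P(Eyre | rare-form) = 0.01093125/0.074071875 ≈ 0.148

Frost 0.343, Cato 0.036, Bell 0.473, Eyre 0.148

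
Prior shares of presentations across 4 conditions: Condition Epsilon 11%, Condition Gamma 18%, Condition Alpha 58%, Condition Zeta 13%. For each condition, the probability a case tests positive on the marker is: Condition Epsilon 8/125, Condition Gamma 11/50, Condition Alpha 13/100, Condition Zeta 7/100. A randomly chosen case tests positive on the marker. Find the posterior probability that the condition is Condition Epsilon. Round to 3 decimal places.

0.054

By Bayes' rule, posterior ∝ prior × likelihood:
  Condition Epsilon: 0.11 × 0.064 = 0.00704
  Condition Gamma: 0.18 × 0.22 = 0.0396
  Condition Alpha: 0.58 × 0.13 = 0.0754
  Condition Zeta: 0.13 × 0.07 = 0.0091
Normalizing constant = 0.13114.
P(Condition Epsilon | evidence) = 0.00704 / 0.13114 ≈ 0.054.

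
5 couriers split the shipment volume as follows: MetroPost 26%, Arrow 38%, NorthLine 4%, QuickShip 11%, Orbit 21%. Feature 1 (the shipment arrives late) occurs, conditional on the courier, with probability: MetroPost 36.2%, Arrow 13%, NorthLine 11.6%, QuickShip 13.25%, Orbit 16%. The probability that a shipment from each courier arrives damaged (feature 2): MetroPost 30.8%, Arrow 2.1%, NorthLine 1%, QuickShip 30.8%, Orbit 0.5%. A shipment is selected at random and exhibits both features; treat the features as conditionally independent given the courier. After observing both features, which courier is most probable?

MetroPost

Unnormalized posteriors (prior × likelihood):
  MetroPost: 0.26 × 0.362 × 0.308 = 0.02898896
  Arrow: 0.38 × 0.13 × 0.021 = 0.0010374
  NorthLine: 0.04 × 0.116 × 0.01 = 0.0000464
  QuickShip: 0.11 × 0.1325 × 0.308 = 0.0044891
  Orbit: 0.21 × 0.16 × 0.005 = 0.000168
Total = 0.03472986.
Largest term belongs to MetroPost, so MetroPost is most probable.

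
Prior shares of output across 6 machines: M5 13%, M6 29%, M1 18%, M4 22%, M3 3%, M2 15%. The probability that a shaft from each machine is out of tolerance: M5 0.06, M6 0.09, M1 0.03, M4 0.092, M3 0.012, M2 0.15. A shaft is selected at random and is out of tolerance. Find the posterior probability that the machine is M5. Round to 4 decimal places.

Compute prior × likelihood for every hypothesis:
  M5: 0.13 × 0.06 = 0.0078
  M6: 0.29 × 0.09 = 0.0261
  M1: 0.18 × 0.03 = 0.0054
  M4: 0.22 × 0.092 = 0.02024
  M3: 0.03 × 0.012 = 0.00036
  M2: 0.15 × 0.15 = 0.0225
Normalizing constant = 0.0824.
P(M5 | evidence) = 0.0078 / 0.0824 ≈ 0.0947.

0.0947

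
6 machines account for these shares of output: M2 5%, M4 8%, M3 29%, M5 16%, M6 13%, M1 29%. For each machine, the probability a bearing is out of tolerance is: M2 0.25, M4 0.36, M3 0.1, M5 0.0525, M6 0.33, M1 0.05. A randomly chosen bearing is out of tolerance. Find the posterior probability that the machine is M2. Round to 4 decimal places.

Prior × likelihood for each hypothesis:
  M2: 0.05 × 0.25 = 0.0125
  M4: 0.08 × 0.36 = 0.0288
  M3: 0.29 × 0.1 = 0.029
  M5: 0.16 × 0.0525 = 0.0084
  M6: 0.13 × 0.33 = 0.0429
  M1: 0.29 × 0.05 = 0.0145
Total = 0.1361.
P(M2 | evidence) = 0.0125 / 0.1361 ≈ 0.0918.

0.0918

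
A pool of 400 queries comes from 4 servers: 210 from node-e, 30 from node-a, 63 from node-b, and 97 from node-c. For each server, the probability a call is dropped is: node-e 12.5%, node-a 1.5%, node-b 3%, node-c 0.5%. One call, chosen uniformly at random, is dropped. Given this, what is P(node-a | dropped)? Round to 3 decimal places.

0.015

Unnormalized posteriors (prior × likelihood):
  node-e: 0.525 × 0.125 = 0.065625
  node-a: 0.075 × 0.015 = 0.001125
  node-b: 0.1575 × 0.03 = 0.004725
  node-c: 0.2425 × 0.005 = 0.0012125
Sum = 0.0726875.
P(node-a | evidence) = 0.001125 / 0.0726875 ≈ 0.015.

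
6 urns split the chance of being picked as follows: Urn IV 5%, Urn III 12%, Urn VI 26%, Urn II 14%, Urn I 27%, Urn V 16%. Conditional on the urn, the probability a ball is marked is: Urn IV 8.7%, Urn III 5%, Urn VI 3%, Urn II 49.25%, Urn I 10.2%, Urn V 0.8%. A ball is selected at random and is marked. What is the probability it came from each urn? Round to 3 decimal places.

Urn IV 0.038, Urn III 0.052, Urn VI 0.067, Urn II 0.595, Urn I 0.238, Urn V 0.011

Prior × likelihood for each hypothesis:
  Urn IV: 0.05 × 0.087 = 0.00435
  Urn III: 0.12 × 0.05 = 0.006
  Urn VI: 0.26 × 0.03 = 0.0078
  Urn II: 0.14 × 0.4925 = 0.06895
  Urn I: 0.27 × 0.102 = 0.02754
  Urn V: 0.16 × 0.008 = 0.00128
Total = 0.11592.
P(Urn IV | marked) = 0.00435/0.11592 ≈ 0.038
P(Urn III | marked) = 0.006/0.11592 ≈ 0.052
P(Urn VI | marked) = 0.0078/0.11592 ≈ 0.067
P(Urn II | marked) = 0.06895/0.11592 ≈ 0.595
P(Urn I | marked) = 0.02754/0.11592 ≈ 0.238
P(Urn V | marked) = 0.00128/0.11592 ≈ 0.011
(Check: 0.038+0.052+0.067+0.595+0.238+0.011 = 1.001.)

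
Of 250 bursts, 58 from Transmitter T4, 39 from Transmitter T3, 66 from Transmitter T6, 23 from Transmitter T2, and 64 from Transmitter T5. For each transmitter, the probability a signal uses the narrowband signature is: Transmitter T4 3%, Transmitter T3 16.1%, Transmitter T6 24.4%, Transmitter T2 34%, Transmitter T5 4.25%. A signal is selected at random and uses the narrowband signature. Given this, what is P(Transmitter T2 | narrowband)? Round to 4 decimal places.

0.2256

By Bayes' rule, posterior ∝ prior × likelihood:
  Transmitter T4: 0.232 × 0.03 = 0.00696
  Transmitter T3: 0.156 × 0.161 = 0.025116
  Transmitter T6: 0.264 × 0.244 = 0.064416
  Transmitter T2: 0.092 × 0.34 = 0.03128
  Transmitter T5: 0.256 × 0.0425 = 0.01088
Normalizing constant = 0.138652.
P(Transmitter T2 | evidence) = 0.03128 / 0.138652 ≈ 0.2256.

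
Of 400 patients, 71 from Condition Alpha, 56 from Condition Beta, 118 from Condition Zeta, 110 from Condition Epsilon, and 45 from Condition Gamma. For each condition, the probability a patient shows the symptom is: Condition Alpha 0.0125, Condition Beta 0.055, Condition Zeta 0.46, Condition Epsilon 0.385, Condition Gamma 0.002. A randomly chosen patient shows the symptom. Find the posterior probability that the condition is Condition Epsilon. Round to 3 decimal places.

0.421

By Bayes' rule, posterior ∝ prior × likelihood:
  Condition Alpha: 0.1775 × 0.0125 = 0.00221875
  Condition Beta: 0.14 × 0.055 = 0.0077
  Condition Zeta: 0.295 × 0.46 = 0.1357
  Condition Epsilon: 0.275 × 0.385 = 0.105875
  Condition Gamma: 0.1125 × 0.002 = 0.000225
Normalizing constant = 0.25171875.
P(Condition Epsilon | evidence) = 0.105875 / 0.25171875 ≈ 0.421.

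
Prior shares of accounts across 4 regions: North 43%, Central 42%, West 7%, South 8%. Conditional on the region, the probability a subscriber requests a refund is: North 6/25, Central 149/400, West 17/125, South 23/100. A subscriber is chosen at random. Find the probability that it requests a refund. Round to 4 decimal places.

Unnormalized posteriors (prior × likelihood):
  North: 0.43 × 0.24 = 0.1032
  Central: 0.42 × 0.3725 = 0.15645
  West: 0.07 × 0.136 = 0.00952
  South: 0.08 × 0.23 = 0.0184
P(refund) = 0.1032 + 0.15645 + 0.00952 + 0.0184 = 0.28757 → 0.2876.

0.2876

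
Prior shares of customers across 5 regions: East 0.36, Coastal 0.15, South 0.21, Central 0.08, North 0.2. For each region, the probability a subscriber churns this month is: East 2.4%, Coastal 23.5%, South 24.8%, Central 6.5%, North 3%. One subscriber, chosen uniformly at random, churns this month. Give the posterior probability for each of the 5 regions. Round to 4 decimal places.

Prior × likelihood for each hypothesis:
  East: 0.36 × 0.024 = 0.00864
  Coastal: 0.15 × 0.235 = 0.03525
  South: 0.21 × 0.248 = 0.05208
  Central: 0.08 × 0.065 = 0.0052
  North: 0.2 × 0.03 = 0.006
Total = 0.10717.
P(East | churn) = 0.00864/0.10717 ≈ 0.0806
P(Coastal | churn) = 0.03525/0.10717 ≈ 0.3289
P(South | churn) = 0.05208/0.10717 ≈ 0.4860
P(Central | churn) = 0.0052/0.10717 ≈ 0.0485
P(North | churn) = 0.006/0.10717 ≈ 0.0560

East 0.0806, Coastal 0.3289, South 0.4860, Central 0.0485, North 0.0560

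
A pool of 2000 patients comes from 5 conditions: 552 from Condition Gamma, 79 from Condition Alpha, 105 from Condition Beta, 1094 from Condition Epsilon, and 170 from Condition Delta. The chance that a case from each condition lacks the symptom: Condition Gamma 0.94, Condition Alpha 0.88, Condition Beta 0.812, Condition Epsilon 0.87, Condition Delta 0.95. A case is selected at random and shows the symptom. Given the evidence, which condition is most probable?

Taking complements, P(symptomatic | each) = Condition Gamma 0.06, Condition Alpha 0.12, Condition Beta 0.188, Condition Epsilon 0.13, Condition Delta 0.05.
By Bayes' rule, posterior ∝ prior × likelihood:
  Condition Gamma: 0.276 × 0.06 = 0.01656
  Condition Alpha: 0.0395 × 0.12 = 0.00474
  Condition Beta: 0.0525 × 0.188 = 0.00987
  Condition Epsilon: 0.547 × 0.13 = 0.07111
  Condition Delta: 0.085 × 0.05 = 0.00425
Sum = 0.10653.
Largest term belongs to Condition Epsilon, so Condition Epsilon is most probable.

Condition Epsilon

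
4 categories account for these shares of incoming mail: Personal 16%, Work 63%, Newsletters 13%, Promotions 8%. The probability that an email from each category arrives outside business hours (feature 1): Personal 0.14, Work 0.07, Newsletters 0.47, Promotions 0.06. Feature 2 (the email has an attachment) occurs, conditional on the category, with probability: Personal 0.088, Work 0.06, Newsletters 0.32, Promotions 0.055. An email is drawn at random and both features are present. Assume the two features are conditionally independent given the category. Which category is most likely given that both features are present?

Newsletters

By Bayes' rule, posterior ∝ prior × likelihood:
  Personal: 0.16 × 0.14 × 0.088 = 0.0019712
  Work: 0.63 × 0.07 × 0.06 = 0.002646
  Newsletters: 0.13 × 0.47 × 0.32 = 0.019552
  Promotions: 0.08 × 0.06 × 0.055 = 0.000264
Sum = 0.0244332.
Largest term belongs to Newsletters, so Newsletters is most probable.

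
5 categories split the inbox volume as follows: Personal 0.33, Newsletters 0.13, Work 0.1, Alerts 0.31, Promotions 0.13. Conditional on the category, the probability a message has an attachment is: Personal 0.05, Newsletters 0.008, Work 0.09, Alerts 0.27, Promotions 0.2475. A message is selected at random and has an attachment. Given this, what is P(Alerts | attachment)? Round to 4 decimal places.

0.5877

Unnormalized posteriors (prior × likelihood):
  Personal: 0.33 × 0.05 = 0.0165
  Newsletters: 0.13 × 0.008 = 0.00104
  Work: 0.1 × 0.09 = 0.009
  Alerts: 0.31 × 0.27 = 0.0837
  Promotions: 0.13 × 0.2475 = 0.032175
Normalizing constant = 0.142415.
P(Alerts | evidence) = 0.0837 / 0.142415 ≈ 0.5877.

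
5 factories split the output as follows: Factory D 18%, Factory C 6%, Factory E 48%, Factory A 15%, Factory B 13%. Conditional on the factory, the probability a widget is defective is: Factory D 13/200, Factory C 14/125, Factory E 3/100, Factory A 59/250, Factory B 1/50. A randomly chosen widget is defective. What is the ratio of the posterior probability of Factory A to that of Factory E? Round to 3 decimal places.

Unnormalized posteriors (prior × likelihood):
  Factory D: 0.18 × 0.065 = 0.0117
  Factory C: 0.06 × 0.112 = 0.00672
  Factory E: 0.48 × 0.03 = 0.0144
  Factory A: 0.15 × 0.236 = 0.0354
  Factory B: 0.13 × 0.02 = 0.0026
Sum = 0.07082.
The ratio is 0.0354 / 0.0144 (the normalizer cancels) = 2.458.

2.458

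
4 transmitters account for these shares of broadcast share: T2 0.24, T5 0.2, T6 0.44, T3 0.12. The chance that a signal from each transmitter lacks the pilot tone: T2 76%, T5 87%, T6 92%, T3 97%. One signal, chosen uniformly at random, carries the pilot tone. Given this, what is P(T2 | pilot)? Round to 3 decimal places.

0.471

Taking complements, P(pilot | each) = T2 0.24, T5 0.13, T6 0.08, T3 0.03.
Compute prior × likelihood for every hypothesis:
  T2: 0.24 × 0.24 = 0.0576
  T5: 0.2 × 0.13 = 0.026
  T6: 0.44 × 0.08 = 0.0352
  T3: 0.12 × 0.03 = 0.0036
Normalizing constant = 0.1224.
P(T2 | evidence) = 0.0576 / 0.1224 ≈ 0.471.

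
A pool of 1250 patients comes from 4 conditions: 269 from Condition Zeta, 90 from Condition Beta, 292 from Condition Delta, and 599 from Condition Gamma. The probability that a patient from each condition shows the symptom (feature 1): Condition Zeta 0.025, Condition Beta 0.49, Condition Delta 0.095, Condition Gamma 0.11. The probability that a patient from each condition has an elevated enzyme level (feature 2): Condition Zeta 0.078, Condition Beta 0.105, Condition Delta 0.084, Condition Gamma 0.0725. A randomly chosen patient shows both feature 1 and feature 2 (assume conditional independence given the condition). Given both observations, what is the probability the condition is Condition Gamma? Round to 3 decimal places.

By Bayes' rule, posterior ∝ prior × likelihood:
  Condition Zeta: 0.2152 × 0.025 × 0.078 = 0.00041964
  Condition Beta: 0.072 × 0.49 × 0.105 = 0.0037044
  Condition Delta: 0.2336 × 0.095 × 0.084 = 0.001864128
  Condition Gamma: 0.4792 × 0.11 × 0.0725 = 0.00382162
Sum = 0.009809788.
P(Condition Gamma | evidence) = 0.00382162 / 0.009809788 ≈ 0.390.

0.390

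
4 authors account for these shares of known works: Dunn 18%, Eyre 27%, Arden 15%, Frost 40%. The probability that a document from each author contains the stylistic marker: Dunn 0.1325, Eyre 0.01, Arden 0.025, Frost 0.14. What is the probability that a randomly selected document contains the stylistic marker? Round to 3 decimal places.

0.086

Prior × likelihood for each hypothesis:
  Dunn: 0.18 × 0.1325 = 0.02385
  Eyre: 0.27 × 0.01 = 0.0027
  Arden: 0.15 × 0.025 = 0.00375
  Frost: 0.4 × 0.14 = 0.056
P(marker) = 0.02385 + 0.0027 + 0.00375 + 0.056 = 0.0863 → 0.086.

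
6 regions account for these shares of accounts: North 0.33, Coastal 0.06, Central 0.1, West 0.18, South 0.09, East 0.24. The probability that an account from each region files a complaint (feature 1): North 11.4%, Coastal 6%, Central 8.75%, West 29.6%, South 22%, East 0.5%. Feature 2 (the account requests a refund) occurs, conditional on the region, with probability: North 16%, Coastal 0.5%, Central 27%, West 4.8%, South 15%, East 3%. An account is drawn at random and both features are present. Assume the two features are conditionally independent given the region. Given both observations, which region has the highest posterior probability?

North

Unnormalized posteriors (prior × likelihood):
  North: 0.33 × 0.114 × 0.16 = 0.0060192
  Coastal: 0.06 × 0.06 × 0.005 = 0.000018
  Central: 0.1 × 0.0875 × 0.27 = 0.0023625
  West: 0.18 × 0.296 × 0.048 = 0.00255744
  South: 0.09 × 0.22 × 0.15 = 0.00297
  East: 0.24 × 0.005 × 0.03 = 0.000036
Sum = 0.01396314.
Largest term belongs to North, so North is most probable.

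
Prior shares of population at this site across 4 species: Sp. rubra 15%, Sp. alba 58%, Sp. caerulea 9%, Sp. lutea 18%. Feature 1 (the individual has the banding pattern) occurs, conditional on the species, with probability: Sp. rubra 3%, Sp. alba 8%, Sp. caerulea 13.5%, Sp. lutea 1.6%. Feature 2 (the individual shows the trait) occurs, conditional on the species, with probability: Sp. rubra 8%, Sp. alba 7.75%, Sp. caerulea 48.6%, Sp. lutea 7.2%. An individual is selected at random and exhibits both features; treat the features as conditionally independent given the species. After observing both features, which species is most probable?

Sp. caerulea

By Bayes' rule, posterior ∝ prior × likelihood:
  Sp. rubra: 0.15 × 0.03 × 0.08 = 0.00036
  Sp. alba: 0.58 × 0.08 × 0.0775 = 0.003596
  Sp. caerulea: 0.09 × 0.135 × 0.486 = 0.0059049
  Sp. lutea: 0.18 × 0.016 × 0.072 = 0.00020736
Total = 0.01006826.
Largest term belongs to Sp. caerulea, so Sp. caerulea is most probable.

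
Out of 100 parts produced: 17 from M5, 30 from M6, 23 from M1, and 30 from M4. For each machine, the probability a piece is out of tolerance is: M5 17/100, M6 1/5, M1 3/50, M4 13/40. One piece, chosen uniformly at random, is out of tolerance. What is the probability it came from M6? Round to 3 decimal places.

Unnormalized posteriors (prior × likelihood):
  M5: 0.17 × 0.17 = 0.0289
  M6: 0.3 × 0.2 = 0.06
  M1: 0.23 × 0.06 = 0.0138
  M4: 0.3 × 0.325 = 0.0975
Sum = 0.2002.
P(M6 | evidence) = 0.06 / 0.2002 ≈ 0.300.

0.300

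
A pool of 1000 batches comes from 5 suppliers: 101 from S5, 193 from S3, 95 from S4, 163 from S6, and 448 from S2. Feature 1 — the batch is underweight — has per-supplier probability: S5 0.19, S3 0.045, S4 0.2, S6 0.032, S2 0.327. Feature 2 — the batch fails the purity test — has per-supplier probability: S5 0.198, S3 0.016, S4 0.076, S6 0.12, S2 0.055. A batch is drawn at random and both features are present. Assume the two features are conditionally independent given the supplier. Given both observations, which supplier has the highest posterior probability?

S2

Compute prior × likelihood for every hypothesis:
  S5: 0.101 × 0.19 × 0.198 = 0.00379962
  S3: 0.193 × 0.045 × 0.016 = 0.00013896
  S4: 0.095 × 0.2 × 0.076 = 0.001444
  S6: 0.163 × 0.032 × 0.12 = 0.00062592
  S2: 0.448 × 0.327 × 0.055 = 0.00805728
Normalizing constant = 0.01406578.
Largest term belongs to S2, so S2 is most probable.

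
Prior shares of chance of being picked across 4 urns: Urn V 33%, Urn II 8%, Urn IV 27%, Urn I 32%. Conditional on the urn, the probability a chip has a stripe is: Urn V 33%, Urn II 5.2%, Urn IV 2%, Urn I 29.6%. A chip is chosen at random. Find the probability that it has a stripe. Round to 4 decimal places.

By Bayes' rule, posterior ∝ prior × likelihood:
  Urn V: 0.33 × 0.33 = 0.1089
  Urn II: 0.08 × 0.052 = 0.00416
  Urn IV: 0.27 × 0.02 = 0.0054
  Urn I: 0.32 × 0.296 = 0.09472
P(striped) = 0.1089 + 0.00416 + 0.0054 + 0.09472 = 0.21318 → 0.2132.

0.2132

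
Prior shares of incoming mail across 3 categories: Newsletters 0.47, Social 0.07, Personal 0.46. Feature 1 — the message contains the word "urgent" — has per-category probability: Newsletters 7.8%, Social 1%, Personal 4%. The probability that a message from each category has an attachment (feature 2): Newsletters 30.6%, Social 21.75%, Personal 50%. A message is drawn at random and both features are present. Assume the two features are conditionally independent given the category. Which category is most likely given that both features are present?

Newsletters

By Bayes' rule, posterior ∝ prior × likelihood:
  Newsletters: 0.47 × 0.078 × 0.306 = 0.01121796
  Social: 0.07 × 0.01 × 0.2175 = 0.00015225
  Personal: 0.46 × 0.04 × 0.5 = 0.0092
Sum = 0.02057021.
Largest term belongs to Newsletters, so Newsletters is most probable.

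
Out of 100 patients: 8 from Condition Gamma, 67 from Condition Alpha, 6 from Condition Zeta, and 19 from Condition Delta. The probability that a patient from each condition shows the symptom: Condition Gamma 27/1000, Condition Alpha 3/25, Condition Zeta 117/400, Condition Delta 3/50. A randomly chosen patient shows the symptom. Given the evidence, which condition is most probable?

Condition Alpha

Unnormalized posteriors (prior × likelihood):
  Condition Gamma: 0.08 × 0.027 = 0.00216
  Condition Alpha: 0.67 × 0.12 = 0.0804
  Condition Zeta: 0.06 × 0.2925 = 0.01755
  Condition Delta: 0.19 × 0.06 = 0.0114
Normalizing constant = 0.11151.
Largest term belongs to Condition Alpha, so Condition Alpha is most probable.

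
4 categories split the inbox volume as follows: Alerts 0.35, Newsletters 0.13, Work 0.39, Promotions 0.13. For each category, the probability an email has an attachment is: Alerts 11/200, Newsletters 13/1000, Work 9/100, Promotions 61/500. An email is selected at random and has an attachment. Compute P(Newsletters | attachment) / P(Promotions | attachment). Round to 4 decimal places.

Compute prior × likelihood for every hypothesis:
  Alerts: 0.35 × 0.055 = 0.01925
  Newsletters: 0.13 × 0.013 = 0.00169
  Work: 0.39 × 0.09 = 0.0351
  Promotions: 0.13 × 0.122 = 0.01586
Normalizing constant = 0.0719.
The ratio is 0.00169 / 0.01586 (the normalizer cancels) = 0.1066.

0.1066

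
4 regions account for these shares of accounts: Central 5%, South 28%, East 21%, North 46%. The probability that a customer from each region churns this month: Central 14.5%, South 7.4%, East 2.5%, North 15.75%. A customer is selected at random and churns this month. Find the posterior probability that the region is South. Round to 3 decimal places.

0.196

Compute prior × likelihood for every hypothesis:
  Central: 0.05 × 0.145 = 0.00725
  South: 0.28 × 0.074 = 0.02072
  East: 0.21 × 0.025 = 0.00525
  North: 0.46 × 0.1575 = 0.07245
Total = 0.10567.
P(South | evidence) = 0.02072 / 0.10567 ≈ 0.196.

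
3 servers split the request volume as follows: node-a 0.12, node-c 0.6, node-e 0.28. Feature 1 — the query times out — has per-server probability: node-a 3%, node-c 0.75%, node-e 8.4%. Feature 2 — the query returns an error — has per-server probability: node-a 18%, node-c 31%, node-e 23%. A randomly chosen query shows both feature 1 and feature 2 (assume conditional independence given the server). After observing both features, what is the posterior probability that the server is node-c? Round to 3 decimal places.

Unnormalized posteriors (prior × likelihood):
  node-a: 0.12 × 0.03 × 0.18 = 0.000648
  node-c: 0.6 × 0.0075 × 0.31 = 0.001395
  node-e: 0.28 × 0.084 × 0.23 = 0.0054096
Normalizing constant = 0.0074526.
P(node-c | evidence) = 0.001395 / 0.0074526 ≈ 0.187.

0.187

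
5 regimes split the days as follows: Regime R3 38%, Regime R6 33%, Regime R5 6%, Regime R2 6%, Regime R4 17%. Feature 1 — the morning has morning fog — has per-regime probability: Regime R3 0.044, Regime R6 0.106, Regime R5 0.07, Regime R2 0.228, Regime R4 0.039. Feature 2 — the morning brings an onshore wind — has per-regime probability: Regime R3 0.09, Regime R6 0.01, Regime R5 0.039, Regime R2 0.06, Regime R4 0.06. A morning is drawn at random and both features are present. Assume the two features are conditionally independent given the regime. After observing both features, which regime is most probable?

Regime R3

Unnormalized posteriors (prior × likelihood):
  Regime R3: 0.38 × 0.044 × 0.09 = 0.0015048
  Regime R6: 0.33 × 0.106 × 0.01 = 0.0003498
  Regime R5: 0.06 × 0.07 × 0.039 = 0.0001638
  Regime R2: 0.06 × 0.228 × 0.06 = 0.0008208
  Regime R4: 0.17 × 0.039 × 0.06 = 0.0003978
Total = 0.003237.
Largest term belongs to Regime R3, so Regime R3 is most probable.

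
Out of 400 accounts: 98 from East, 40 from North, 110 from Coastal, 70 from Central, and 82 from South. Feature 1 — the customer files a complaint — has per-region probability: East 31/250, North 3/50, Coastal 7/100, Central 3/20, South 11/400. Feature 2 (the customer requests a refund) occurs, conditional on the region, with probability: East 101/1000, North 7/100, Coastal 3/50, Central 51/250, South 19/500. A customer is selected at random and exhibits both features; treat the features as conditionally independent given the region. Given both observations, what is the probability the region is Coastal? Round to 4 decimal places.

Compute prior × likelihood for every hypothesis:
  East: 0.245 × 0.124 × 0.101 = 0.00306838
  North: 0.1 × 0.06 × 0.07 = 0.00042
  Coastal: 0.275 × 0.07 × 0.06 = 0.001155
  Central: 0.175 × 0.15 × 0.204 = 0.005355
  South: 0.205 × 0.0275 × 0.038 = 0.000214225
Normalizing constant = 0.010212605.
P(Coastal | evidence) = 0.001155 / 0.010212605 ≈ 0.1131.

0.1131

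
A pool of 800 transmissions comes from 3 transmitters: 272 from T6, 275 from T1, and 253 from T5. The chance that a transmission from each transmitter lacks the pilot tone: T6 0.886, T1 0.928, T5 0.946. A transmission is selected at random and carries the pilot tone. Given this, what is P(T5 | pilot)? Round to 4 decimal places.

0.2119

Taking complements, P(pilot | each) = T6 0.114, T1 0.072, T5 0.054.
Prior × likelihood for each hypothesis:
  T6: 0.34 × 0.114 = 0.03876
  T1: 0.34375 × 0.072 = 0.02475
  T5: 0.31625 × 0.054 = 0.0170775
Normalizing constant = 0.0805875.
P(T5 | evidence) = 0.0170775 / 0.0805875 ≈ 0.2119.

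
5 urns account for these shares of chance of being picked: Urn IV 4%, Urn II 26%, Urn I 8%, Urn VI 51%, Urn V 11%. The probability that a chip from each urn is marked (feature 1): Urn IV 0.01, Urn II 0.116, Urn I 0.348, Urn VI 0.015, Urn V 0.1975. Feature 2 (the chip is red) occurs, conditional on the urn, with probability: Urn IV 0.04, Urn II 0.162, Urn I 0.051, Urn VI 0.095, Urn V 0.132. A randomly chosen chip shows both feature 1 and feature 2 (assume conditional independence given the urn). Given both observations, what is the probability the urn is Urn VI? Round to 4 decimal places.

Prior × likelihood for each hypothesis:
  Urn IV: 0.04 × 0.01 × 0.04 = 0.000016
  Urn II: 0.26 × 0.116 × 0.162 = 0.00488592
  Urn I: 0.08 × 0.348 × 0.051 = 0.00141984
  Urn VI: 0.51 × 0.015 × 0.095 = 0.00072675
  Urn V: 0.11 × 0.1975 × 0.132 = 0.0028677
Sum = 0.00991621.
P(Urn VI | evidence) = 0.00072675 / 0.00991621 ≈ 0.0733.

0.0733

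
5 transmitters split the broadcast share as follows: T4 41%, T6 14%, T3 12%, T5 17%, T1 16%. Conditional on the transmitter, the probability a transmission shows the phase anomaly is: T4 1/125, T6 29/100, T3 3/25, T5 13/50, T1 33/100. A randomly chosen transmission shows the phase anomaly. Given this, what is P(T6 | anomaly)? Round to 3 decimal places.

Prior × likelihood for each hypothesis:
  T4: 0.41 × 0.008 = 0.00328
  T6: 0.14 × 0.29 = 0.0406
  T3: 0.12 × 0.12 = 0.0144
  T5: 0.17 × 0.26 = 0.0442
  T1: 0.16 × 0.33 = 0.0528
Normalizing constant = 0.15528.
P(T6 | evidence) = 0.0406 / 0.15528 ≈ 0.261.

0.261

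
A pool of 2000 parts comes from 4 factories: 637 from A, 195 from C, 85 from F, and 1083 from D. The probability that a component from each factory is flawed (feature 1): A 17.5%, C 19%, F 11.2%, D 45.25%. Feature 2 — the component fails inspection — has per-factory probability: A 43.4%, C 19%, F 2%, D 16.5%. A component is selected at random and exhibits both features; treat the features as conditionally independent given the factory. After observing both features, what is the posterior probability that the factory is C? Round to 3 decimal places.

Compute prior × likelihood for every hypothesis:
  A: 0.3185 × 0.175 × 0.434 = 0.024190075
  C: 0.0975 × 0.19 × 0.19 = 0.00351975
  F: 0.0425 × 0.112 × 0.02 = 0.0000952
  D: 0.5415 × 0.4525 × 0.165 = 0.04042974375
Total = 0.06823476875.
P(C | evidence) = 0.00351975 / 0.06823476875 ≈ 0.052.

0.052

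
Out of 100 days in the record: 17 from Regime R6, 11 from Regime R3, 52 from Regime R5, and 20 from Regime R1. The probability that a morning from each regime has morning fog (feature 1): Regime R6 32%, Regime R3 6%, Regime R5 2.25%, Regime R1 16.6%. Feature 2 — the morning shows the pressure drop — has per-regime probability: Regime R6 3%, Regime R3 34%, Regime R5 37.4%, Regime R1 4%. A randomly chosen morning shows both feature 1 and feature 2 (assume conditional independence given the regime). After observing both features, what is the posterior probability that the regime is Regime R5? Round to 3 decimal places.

0.457

Prior × likelihood for each hypothesis:
  Regime R6: 0.17 × 0.32 × 0.03 = 0.001632
  Regime R3: 0.11 × 0.06 × 0.34 = 0.002244
  Regime R5: 0.52 × 0.0225 × 0.374 = 0.0043758
  Regime R1: 0.2 × 0.166 × 0.04 = 0.001328
Sum = 0.0095798.
P(Regime R5 | evidence) = 0.0043758 / 0.0095798 ≈ 0.457.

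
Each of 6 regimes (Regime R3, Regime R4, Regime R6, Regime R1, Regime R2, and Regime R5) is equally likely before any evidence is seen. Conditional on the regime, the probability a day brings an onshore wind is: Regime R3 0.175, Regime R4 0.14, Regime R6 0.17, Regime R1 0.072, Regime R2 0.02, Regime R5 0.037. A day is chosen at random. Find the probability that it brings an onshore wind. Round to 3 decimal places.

0.102

With a uniform prior (1/6 each), posterior ∝ likelihood:
  Regime R3: 0.175
  Regime R4: 0.14
  Regime R6: 0.17
  Regime R1: 0.072
  Regime R2: 0.02
  Regime R5: 0.037
P(onshore) = (1/6) × (0.175 + 0.14 + 0.17 + 0.072 + 0.02 + 0.037) = 0.614/6 ≈ 0.102.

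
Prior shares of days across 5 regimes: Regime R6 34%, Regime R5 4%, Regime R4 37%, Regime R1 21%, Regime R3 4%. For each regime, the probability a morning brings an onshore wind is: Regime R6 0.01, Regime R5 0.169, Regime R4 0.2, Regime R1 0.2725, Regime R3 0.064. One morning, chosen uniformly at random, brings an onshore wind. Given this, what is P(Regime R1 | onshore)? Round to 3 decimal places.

By Bayes' rule, posterior ∝ prior × likelihood:
  Regime R6: 0.34 × 0.01 = 0.0034
  Regime R5: 0.04 × 0.169 = 0.00676
  Regime R4: 0.37 × 0.2 = 0.074
  Regime R1: 0.21 × 0.2725 = 0.057225
  Regime R3: 0.04 × 0.064 = 0.00256
Total = 0.143945.
P(Regime R1 | evidence) = 0.057225 / 0.143945 ≈ 0.398.

0.398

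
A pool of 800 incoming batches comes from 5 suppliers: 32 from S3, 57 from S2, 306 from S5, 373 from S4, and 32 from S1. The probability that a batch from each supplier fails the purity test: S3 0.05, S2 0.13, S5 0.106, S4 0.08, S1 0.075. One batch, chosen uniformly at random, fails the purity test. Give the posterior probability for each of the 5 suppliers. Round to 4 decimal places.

S3 0.0217, S2 0.1006, S5 0.4402, S4 0.4050, S1 0.0326

By Bayes' rule, posterior ∝ prior × likelihood:
  S3: 0.04 × 0.05 = 0.002
  S2: 0.07125 × 0.13 = 0.0092625
  S5: 0.3825 × 0.106 = 0.040545
  S4: 0.46625 × 0.08 = 0.0373
  S1: 0.04 × 0.075 = 0.003
Total = 0.0921075.
P(S3 | off-spec) = 0.002/0.0921075 ≈ 0.0217
P(S2 | off-spec) = 0.0092625/0.0921075 ≈ 0.1006
P(S5 | off-spec) = 0.040545/0.0921075 ≈ 0.4402
P(S4 | off-spec) = 0.0373/0.0921075 ≈ 0.4050
P(S1 | off-spec) = 0.003/0.0921075 ≈ 0.0326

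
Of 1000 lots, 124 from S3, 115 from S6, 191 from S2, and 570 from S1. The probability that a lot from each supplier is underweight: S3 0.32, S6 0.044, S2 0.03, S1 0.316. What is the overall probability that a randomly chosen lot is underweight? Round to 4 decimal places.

Compute prior × likelihood for every hypothesis:
  S3: 0.124 × 0.32 = 0.03968
  S6: 0.115 × 0.044 = 0.00506
  S2: 0.191 × 0.03 = 0.00573
  S1: 0.57 × 0.316 = 0.18012
P(underweight) = 0.03968 + 0.00506 + 0.00573 + 0.18012 = 0.23059 → 0.2306.

0.2306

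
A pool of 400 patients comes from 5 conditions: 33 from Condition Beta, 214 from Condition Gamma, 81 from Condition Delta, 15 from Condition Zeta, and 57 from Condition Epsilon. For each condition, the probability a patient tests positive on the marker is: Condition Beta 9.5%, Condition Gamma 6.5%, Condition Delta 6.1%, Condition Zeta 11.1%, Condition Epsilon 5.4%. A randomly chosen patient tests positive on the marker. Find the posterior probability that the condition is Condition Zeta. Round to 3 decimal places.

0.062

By Bayes' rule, posterior ∝ prior × likelihood:
  Condition Beta: 0.0825 × 0.095 = 0.0078375
  Condition Gamma: 0.535 × 0.065 = 0.034775
  Condition Delta: 0.2025 × 0.061 = 0.0123525
  Condition Zeta: 0.0375 × 0.111 = 0.0041625
  Condition Epsilon: 0.1425 × 0.054 = 0.007695
Total = 0.0668225.
P(Condition Zeta | evidence) = 0.0041625 / 0.0668225 ≈ 0.062.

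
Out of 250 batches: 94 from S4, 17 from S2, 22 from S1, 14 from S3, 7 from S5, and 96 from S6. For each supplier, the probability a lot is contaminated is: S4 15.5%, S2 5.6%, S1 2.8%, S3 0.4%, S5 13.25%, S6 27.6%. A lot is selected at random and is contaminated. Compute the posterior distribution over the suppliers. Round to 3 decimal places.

S4 0.334, S2 0.022, S1 0.014, S3 0.001, S5 0.021, S6 0.607

Unnormalized posteriors (prior × likelihood):
  S4: 0.376 × 0.155 = 0.05828
  S2: 0.068 × 0.056 = 0.003808
  S1: 0.088 × 0.028 = 0.002464
  S3: 0.056 × 0.004 = 0.000224
  S5: 0.028 × 0.1325 = 0.00371
  S6: 0.384 × 0.276 = 0.105984
Normalizing constant = 0.17447.
P(S4 | contaminated) = 0.05828/0.17447 ≈ 0.334
P(S2 | contaminated) = 0.003808/0.17447 ≈ 0.022
P(S1 | contaminated) = 0.002464/0.17447 ≈ 0.014
P(S3 | contaminated) = 0.000224/0.17447 ≈ 0.001
P(S5 | contaminated) = 0.00371/0.17447 ≈ 0.021
P(S6 | contaminated) = 0.105984/0.17447 ≈ 0.607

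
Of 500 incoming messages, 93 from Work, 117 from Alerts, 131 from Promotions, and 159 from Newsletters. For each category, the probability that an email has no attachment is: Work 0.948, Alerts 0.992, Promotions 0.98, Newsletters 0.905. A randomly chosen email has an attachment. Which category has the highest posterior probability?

Newsletters

Taking complements, P(attachment | each) = Work 0.052, Alerts 0.008, Promotions 0.02, Newsletters 0.095.
By Bayes' rule, posterior ∝ prior × likelihood:
  Work: 0.186 × 0.052 = 0.009672
  Alerts: 0.234 × 0.008 = 0.001872
  Promotions: 0.262 × 0.02 = 0.00524
  Newsletters: 0.318 × 0.095 = 0.03021
Sum = 0.046994.
Largest term belongs to Newsletters, so Newsletters is most probable.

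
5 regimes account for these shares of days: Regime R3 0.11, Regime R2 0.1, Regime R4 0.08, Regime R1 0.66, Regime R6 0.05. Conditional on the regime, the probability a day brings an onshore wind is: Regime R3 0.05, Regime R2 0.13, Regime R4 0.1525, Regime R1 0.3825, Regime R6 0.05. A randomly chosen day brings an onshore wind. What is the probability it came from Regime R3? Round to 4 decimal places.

Unnormalized posteriors (prior × likelihood):
  Regime R3: 0.11 × 0.05 = 0.0055
  Regime R2: 0.1 × 0.13 = 0.013
  Regime R4: 0.08 × 0.1525 = 0.0122
  Regime R1: 0.66 × 0.3825 = 0.25245
  Regime R6: 0.05 × 0.05 = 0.0025
Total = 0.28565.
P(Regime R3 | evidence) = 0.0055 / 0.28565 ≈ 0.0193.

0.0193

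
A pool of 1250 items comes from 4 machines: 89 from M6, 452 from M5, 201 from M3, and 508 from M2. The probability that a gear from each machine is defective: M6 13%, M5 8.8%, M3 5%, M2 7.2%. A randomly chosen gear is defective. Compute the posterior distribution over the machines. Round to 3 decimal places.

By Bayes' rule, posterior ∝ prior × likelihood:
  M6: 0.0712 × 0.13 = 0.009256
  M5: 0.3616 × 0.088 = 0.0318208
  M3: 0.1608 × 0.05 = 0.00804
  M2: 0.4064 × 0.072 = 0.0292608
Normalizing constant = 0.0783776.
P(M6 | defective) = 0.009256/0.0783776 ≈ 0.118
P(M5 | defective) = 0.0318208/0.0783776 ≈ 0.406
P(M3 | defective) = 0.00804/0.0783776 ≈ 0.103
P(M2 | defective) = 0.0292608/0.0783776 ≈ 0.373
(Check: 0.118+0.406+0.103+0.373 = 1.000.)

M6 0.118, M5 0.406, M3 0.103, M2 0.373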